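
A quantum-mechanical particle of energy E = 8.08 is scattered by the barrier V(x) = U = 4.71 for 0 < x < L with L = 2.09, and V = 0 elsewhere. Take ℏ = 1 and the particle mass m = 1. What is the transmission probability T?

T = 0.896

E > U: inside the barrier k₂ = √(2m(E − U))/ℏ = 2.596, k₂L = 5.426.
Matching at both interfaces gives T⁻¹ = 1 + U² sin²(k₂L) / [4E(E − U)] = 1.116, hence T = 0.896.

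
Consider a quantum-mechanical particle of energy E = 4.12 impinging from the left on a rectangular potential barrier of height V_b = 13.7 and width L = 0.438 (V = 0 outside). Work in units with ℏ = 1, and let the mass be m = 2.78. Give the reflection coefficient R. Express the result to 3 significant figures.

Since E < V_b the interior solution is evanescent with decay constant κ = √(2m(V_b − E))/ℏ = 7.298.
κL = 3.197, sinh(κL) = 12.20.
Matching ψ, ψ′ at both faces gives T = [1 + V_b² sinh²(κL) / (4E(V_b − E))]⁻¹ = 1/178.1 = 0.00562.
R = 1 − T = 0.994.

R = 0.994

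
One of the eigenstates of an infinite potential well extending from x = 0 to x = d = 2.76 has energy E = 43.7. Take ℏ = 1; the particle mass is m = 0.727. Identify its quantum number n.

n = 7

For an infinite well E_n = n²π²ℏ²/(2md²), so n = (d/πℏ)√(2mE).
n = (2.76/π) × √(2 × 0.727 × 43.7) = 7.003 → n = 7.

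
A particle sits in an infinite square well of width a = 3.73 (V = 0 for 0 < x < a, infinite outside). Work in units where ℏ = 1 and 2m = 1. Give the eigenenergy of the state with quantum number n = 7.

The infinite-well eigenfunctions ψ_n = √(2/a) sin(nπx/a) vanish at both walls, giving E_n = n²π²ℏ²/(2ma²).
E_7 = 7² × π² / (2 × 0.5 × 3.73²) = 34.76.

E = 34.8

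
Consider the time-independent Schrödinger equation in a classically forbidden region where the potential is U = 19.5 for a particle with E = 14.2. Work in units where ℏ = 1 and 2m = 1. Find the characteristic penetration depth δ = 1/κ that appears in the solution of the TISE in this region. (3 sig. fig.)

δ = 0.434

Since E < U the TISE in this region is ψ'' = κ²ψ with κ = √(2m(U − E))/ℏ.
κ = √(2 × 0.5 × 5.3) = 2.302. The penetration depth is δ = 1/κ = 0.434.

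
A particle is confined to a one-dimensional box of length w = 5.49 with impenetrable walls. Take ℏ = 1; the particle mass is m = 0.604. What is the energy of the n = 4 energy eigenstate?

Requiring ψ(0) = ψ(w) = 0 quantises k = nπ/w, hence E_n = ℏ²k²/2m = n²π²ℏ²/(2mw²).
E_4 = 4² × π² / (2 × 0.604 × 5.49²) = 4.337.

E = 4.34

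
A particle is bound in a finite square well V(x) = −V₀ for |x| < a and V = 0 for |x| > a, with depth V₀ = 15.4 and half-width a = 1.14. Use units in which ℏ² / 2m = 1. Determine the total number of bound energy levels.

The dimensionless depth is z₀ = a√(2mV₀)/ℏ = 1.14 × √(15.40) = 4.474.
The even/odd transcendental equations gain one root per π/2 in z₀, giving N = 1 + ⌊2z₀/π⌋ = 1 + ⌊2.848⌋ = 3.

N = 3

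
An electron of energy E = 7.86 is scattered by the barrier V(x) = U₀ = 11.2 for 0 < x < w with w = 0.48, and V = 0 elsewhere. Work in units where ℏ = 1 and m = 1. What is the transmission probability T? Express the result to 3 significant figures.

E < U₀: inside the barrier ψ ∝ e^{±κx} with κ = √(2m(U₀ − E))/ℏ = 2.585.
κw = 1.241, sinh(κw) = 1.584.
Matching ψ, ψ′ at both faces gives T = [1 + U₀² sinh²(κw) / (4E(U₀ − E))]⁻¹ = 1/3.998 = 0.250.

T = 0.250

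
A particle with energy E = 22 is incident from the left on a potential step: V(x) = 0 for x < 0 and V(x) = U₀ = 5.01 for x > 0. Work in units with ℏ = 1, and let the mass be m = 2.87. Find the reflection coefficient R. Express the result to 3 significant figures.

R = 0.00416

The wavenumbers are k₁ = √(2mE)/ℏ = 11.24 on the left and k₂ = √(2m(E − U₀))/ℏ = 9.875 on the right.
Continuity of ψ and ψ′ at the step yields the reflection amplitude r = (k₁ − k₂)/(k₁ + k₂) = 0.06451; thus R = |r|² = 0.004162, T = 0.9958.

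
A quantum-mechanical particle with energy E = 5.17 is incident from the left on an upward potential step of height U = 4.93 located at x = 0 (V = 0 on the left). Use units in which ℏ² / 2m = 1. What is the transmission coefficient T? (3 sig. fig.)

The wavenumbers are k₁ = √(2mE)/ℏ = 2.274 on the left and k₂ = √(2m(E − U))/ℏ = 0.4899 on the right.
Matching ψ and ψ′ at x = 0 gives r = (k₁ − k₂)/(k₁ + k₂), so R = r² = 0.4166 and T = 1 − R = 0.5834.

T = 0.583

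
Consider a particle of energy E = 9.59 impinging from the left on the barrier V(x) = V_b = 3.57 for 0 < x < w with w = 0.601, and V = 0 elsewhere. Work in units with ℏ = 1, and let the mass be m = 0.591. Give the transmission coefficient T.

Above the barrier the interior wavenumber is k₂ = √(2m(E − V_b))/ℏ = 2.668, giving phase k₂w = 1.603.
Matching at both interfaces gives T⁻¹ = 1 + V_b² sin²(k₂w) / [4E(E − V_b)] = 1.055, hence T = 0.948.

T = 0.948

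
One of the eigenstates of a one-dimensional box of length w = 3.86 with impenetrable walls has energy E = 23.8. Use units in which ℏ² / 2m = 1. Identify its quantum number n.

For an infinite well E_n = n²π²ℏ²/(2mw²), so n = (w/πℏ)√(2mE).
n = (3.86/π) × √(2 × 0.5 × 23.8) = 5.994 → n = 6.

n = 6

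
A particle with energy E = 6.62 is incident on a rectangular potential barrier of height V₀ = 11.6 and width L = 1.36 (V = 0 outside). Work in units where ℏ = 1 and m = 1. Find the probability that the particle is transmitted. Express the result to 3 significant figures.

T = 0.000733

Since E < V₀ the interior solution is evanescent with decay constant κ = √(2m(V₀ − E))/ℏ = 3.156.
κL = 4.292, sinh(κL) = 36.55.
Matching ψ, ψ′ at both faces gives T = [1 + V₀² sinh²(κL) / (4E(V₀ − E))]⁻¹ = 1/1364 = 0.000733.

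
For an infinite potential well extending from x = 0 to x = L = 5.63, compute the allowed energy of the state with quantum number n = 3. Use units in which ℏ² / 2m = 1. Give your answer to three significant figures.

E = 2.80

The infinite-well eigenfunctions ψ_n = √(2/L) sin(nπx/L) vanish at both walls, giving E_n = n²π²ℏ²/(2mL²).
E_3 = 3² × π² / (2 × 0.5 × 5.63²) = 2.802.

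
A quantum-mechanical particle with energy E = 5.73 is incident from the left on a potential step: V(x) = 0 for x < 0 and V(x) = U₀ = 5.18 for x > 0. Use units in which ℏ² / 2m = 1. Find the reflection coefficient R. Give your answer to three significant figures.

R = 0.278

The wavenumbers are k₁ = √(2mE)/ℏ = 2.394 on the left and k₂ = √(2m(E − U₀))/ℏ = 0.7416 on the right.
Matching ψ and ψ′ at x = 0 gives r = (k₁ − k₂)/(k₁ + k₂), so R = r² = 0.2777 and T = 1 − R = 0.7223.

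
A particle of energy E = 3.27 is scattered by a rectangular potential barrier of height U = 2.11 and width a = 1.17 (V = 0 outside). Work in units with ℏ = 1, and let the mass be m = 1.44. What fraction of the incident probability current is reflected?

R = 0.173

E > U: inside the barrier k₂ = √(2m(E − U))/ℏ = 1.828, k₂a = 2.139.
T = [1 + U² sin²(k₂a) / (4E(E − U))]⁻¹ = 1/1.209 = 0.827.
R = 1 − T = 0.173.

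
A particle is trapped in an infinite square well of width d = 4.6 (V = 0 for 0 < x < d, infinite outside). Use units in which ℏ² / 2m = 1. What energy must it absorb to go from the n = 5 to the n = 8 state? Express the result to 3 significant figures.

ΔE = 18.2

E_n = n²π²ℏ²/(2md²), so ΔE = (8² − 5²) π²ℏ²/(2md²).
ΔE = 39 × π² / (2 × 0.5 × 4.6²) = 18.19.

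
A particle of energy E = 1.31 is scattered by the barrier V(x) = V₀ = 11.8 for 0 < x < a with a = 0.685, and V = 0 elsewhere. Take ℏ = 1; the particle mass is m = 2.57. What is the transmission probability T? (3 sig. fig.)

E < V₀: inside the barrier ψ ∝ e^{±κx} with κ = √(2m(V₀ − E))/ℏ = 7.343.
κa = 5.030, sinh(κa) = 76.46.
Matching ψ, ψ′ at both faces gives T = [1 + V₀² sinh²(κa) / (4E(V₀ − E))]⁻¹ = 1/14810 = 0.0000675.

T = 0.0000675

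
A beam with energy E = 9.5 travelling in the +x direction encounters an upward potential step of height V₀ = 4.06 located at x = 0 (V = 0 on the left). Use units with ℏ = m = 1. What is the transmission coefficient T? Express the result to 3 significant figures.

T = 0.981

The wavenumbers are k₁ = √(2mE)/ℏ = 4.359 on the left and k₂ = √(2m(E − V₀))/ℏ = 3.298 on the right.
Continuity of ψ and ψ′ at the step yields the reflection amplitude r = (k₁ − k₂)/(k₁ + k₂) = 0.1385; thus R = |r|² = 0.01918, T = 0.9808.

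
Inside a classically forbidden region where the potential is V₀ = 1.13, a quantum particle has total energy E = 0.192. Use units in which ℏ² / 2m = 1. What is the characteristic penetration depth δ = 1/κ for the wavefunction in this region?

δ = 1.03

Since E < V₀ the TISE in this region is ψ'' = κ²ψ with κ = √(2m(V₀ − E))/ℏ.
κ = √(2 × 0.5 × 0.938) = 0.9685. The penetration depth is δ = 1/κ = 1.03.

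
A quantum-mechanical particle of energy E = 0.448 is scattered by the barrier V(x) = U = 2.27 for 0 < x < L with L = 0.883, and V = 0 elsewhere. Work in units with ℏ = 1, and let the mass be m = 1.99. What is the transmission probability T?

E < U: inside the barrier ψ ∝ e^{±κx} with κ = √(2m(U − E))/ℏ = 2.693.
κL = 2.378, sinh(κL) = 5.344.
The exact tunnelling result is T⁻¹ = 1 + U² sinh²(κL) / [4E(U − E)] = 46.08, so T = 0.0217.

T = 0.0217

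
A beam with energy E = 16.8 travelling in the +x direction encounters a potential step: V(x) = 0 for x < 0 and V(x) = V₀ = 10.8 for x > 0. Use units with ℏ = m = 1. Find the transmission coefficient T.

T = 0.937

On each side the TISE gives plane waves with k = √(2m(E − V))/ℏ: k₁ = √(2·1·16.8) = 5.797, k₂ = √(2·1·6) = 3.464.
Continuity of ψ and ψ′ at the step yields the reflection amplitude r = (k₁ − k₂)/(k₁ + k₂) = 0.2519; thus R = |r|² = 0.06344, T = 0.9366.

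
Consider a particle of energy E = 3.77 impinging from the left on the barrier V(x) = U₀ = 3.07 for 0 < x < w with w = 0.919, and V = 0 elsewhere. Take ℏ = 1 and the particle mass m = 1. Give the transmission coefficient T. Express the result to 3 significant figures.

T = 0.588

E > U₀: inside the barrier k₂ = √(2m(E − U₀))/ℏ = 1.183, k₂w = 1.087.
T = [1 + U₀² sin²(k₂w) / (4E(E − U₀))]⁻¹ = 1/1.700 = 0.588.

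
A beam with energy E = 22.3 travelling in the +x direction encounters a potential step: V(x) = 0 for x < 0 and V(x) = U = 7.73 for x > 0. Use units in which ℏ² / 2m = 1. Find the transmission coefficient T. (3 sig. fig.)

T = 0.989

The wavenumbers are k₁ = √(2mE)/ℏ = 4.722 on the left and k₂ = √(2m(E − U))/ℏ = 3.817 on the right.
Continuity of ψ and ψ′ at the step yields the reflection amplitude r = (k₁ − k₂)/(k₁ + k₂) = 0.1060; thus R = |r|² = 0.01124, T = 0.9888.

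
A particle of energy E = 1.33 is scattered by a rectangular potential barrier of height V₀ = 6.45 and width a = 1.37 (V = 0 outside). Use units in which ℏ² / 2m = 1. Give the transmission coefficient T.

T = 0.00531

Since E < V₀ the interior solution is evanescent with decay constant κ = √(2m(V₀ − E))/ℏ = 2.263.
κa = 3.100, sinh(κa) = 11.08.
Matching ψ, ψ′ at both faces gives T = [1 + V₀² sinh²(κa) / (4E(V₀ − E))]⁻¹ = 1/188.4 = 0.00531.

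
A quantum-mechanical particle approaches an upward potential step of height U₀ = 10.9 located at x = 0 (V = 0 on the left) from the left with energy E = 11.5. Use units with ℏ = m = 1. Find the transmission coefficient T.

T = 0.605

The wavenumbers are k₁ = √(2mE)/ℏ = 4.796 on the left and k₂ = √(2m(E − U₀))/ℏ = 1.095 on the right.
Continuity of ψ and ψ′ at the step yields the reflection amplitude r = (k₁ − k₂)/(k₁ + k₂) = 0.6281; thus R = |r|² = 0.3945, T = 0.6055.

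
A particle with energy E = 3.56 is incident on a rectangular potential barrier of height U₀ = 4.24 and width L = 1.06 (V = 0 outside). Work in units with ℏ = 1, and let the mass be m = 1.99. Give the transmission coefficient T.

Since E < U₀ the interior solution is evanescent with decay constant κ = √(2m(U₀ − E))/ℏ = 1.645.
κL = 1.744, sinh(κL) = 2.772.
The exact tunnelling result is T⁻¹ = 1 + U₀² sinh²(κL) / [4E(U₀ − E)] = 15.27, so T = 0.0655.

T = 0.0655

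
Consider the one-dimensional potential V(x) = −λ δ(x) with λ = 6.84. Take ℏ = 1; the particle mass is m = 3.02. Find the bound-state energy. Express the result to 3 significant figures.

The bound state is ψ(x) = √κ e^{−κ|x|}. The derivative jump ψ'(0⁺) − ψ'(0⁻) = −(2mλ/ℏ²)ψ(0) fixes κ = mλ/ℏ² = 20.66.
Then E = −ℏ²κ²/(2m) = −mλ²/(2ℏ²) = -70.65.

E = -70.6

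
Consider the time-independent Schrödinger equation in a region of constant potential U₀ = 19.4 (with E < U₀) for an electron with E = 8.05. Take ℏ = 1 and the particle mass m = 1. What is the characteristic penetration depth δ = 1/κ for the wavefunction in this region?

Since E < U₀ the TISE in this region is ψ'' = κ²ψ with κ = √(2m(U₀ − E))/ℏ.
κ = √(2 × 1 × 11.35) = 4.764. The penetration depth is δ = 1/κ = 0.210.

δ = 0.210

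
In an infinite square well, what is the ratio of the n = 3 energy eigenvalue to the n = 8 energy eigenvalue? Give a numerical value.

E_n = n²π²ℏ²/(2mL²) so the ratio is n₂²/n₁² = 9/64 = 0.140625.

0.140625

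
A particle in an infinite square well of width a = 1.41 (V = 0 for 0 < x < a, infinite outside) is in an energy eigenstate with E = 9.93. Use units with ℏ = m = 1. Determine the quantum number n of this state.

From E_n = n²π²ℏ²/(2ma²) invert to n = √(2ma²E)/(πℏ).
n = (1.41/π) × √(2 × 1 × 9.93) = 2.000 → n = 2.

n = 2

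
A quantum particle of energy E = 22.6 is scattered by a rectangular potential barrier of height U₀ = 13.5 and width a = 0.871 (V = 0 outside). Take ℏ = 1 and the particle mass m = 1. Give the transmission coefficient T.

T = 0.939

Above the barrier the interior wavenumber is k₂ = √(2m(E − U₀))/ℏ = 4.266, giving phase k₂a = 3.716.
T = [1 + U₀² sin²(k₂a) / (4E(E − U₀))]⁻¹ = 1/1.065 = 0.939.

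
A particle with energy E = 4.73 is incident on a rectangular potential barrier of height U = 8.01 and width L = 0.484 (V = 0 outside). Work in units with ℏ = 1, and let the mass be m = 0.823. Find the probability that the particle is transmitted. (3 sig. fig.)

Since E < U the interior solution is evanescent with decay constant κ = √(2m(U − E))/ℏ = 2.324.
κL = 1.125, sinh(κL) = 1.377.
Matching ψ, ψ′ at both faces gives T = [1 + U² sinh²(κL) / (4E(U − E))]⁻¹ = 1/2.961 = 0.338.

T = 0.338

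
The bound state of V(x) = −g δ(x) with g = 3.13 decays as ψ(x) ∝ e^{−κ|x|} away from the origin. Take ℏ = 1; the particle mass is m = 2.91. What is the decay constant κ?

κ = 9.11

Integrate −(ℏ²/2m)ψ'' − gδ(x)ψ = Eψ from −ε to +ε: the ψ'' term gives ψ'(0⁺) − ψ'(0⁻) and the δ term gives −(2mg/ℏ²)ψ(0).
With ψ ∝ e^{−κ|x|} this yields −2κ = −2mg/ℏ², so κ = mg/ℏ² = 9.108.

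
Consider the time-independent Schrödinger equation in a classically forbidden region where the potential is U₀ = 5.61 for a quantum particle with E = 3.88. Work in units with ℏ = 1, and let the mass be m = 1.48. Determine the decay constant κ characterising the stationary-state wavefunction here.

κ = 2.26

Since E < U₀ the TISE in this region is ψ'' = κ²ψ with κ = √(2m(U₀ − E))/ℏ.
κ = √(2 × 1.48 × 1.73) = 2.263.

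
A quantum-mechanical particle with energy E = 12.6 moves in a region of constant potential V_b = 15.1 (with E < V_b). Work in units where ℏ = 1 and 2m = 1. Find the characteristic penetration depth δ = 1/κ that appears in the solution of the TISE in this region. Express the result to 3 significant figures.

δ = 0.632

Since E < V_b the TISE in this region is ψ'' = κ²ψ with κ = √(2m(V_b − E))/ℏ.
κ = √(2 × 0.5 × 2.5) = 1.581. The penetration depth is δ = 1/κ = 0.632.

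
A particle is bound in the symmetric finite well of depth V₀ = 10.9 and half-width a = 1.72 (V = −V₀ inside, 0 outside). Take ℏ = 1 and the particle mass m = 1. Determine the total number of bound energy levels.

Define the well-strength parameter z₀ = (a/ℏ)√(2mV₀) = 1.72 × √(2·1·10.9) = 8.031.
The even/odd transcendental equations gain one root per π/2 in z₀, giving N = 1 + ⌊2z₀/π⌋ = 1 + ⌊5.113⌋ = 6.

N = 6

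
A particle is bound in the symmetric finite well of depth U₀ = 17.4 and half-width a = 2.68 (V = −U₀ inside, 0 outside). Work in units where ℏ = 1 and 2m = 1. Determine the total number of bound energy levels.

Define the well-strength parameter z₀ = (a/ℏ)√(2mU₀) = 2.68 × √(2·0.5·17.4) = 11.18.
A new bound state (alternating even/odd) appears each time z₀ passes a multiple of π/2, so N = ⌊2z₀/π⌋ + 1 = ⌊7.117⌋ + 1 = 8.

N = 8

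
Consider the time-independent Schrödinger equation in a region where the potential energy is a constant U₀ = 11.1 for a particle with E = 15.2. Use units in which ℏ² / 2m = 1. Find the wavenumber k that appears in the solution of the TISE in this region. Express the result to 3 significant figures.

k = 2.02

With E > U₀ the solution is oscillatory, ψ ∝ e^{±ikx} with k = √(2m(E − U₀))/ℏ.
k = √(2 × 0.5 × 4.1) = 2.025.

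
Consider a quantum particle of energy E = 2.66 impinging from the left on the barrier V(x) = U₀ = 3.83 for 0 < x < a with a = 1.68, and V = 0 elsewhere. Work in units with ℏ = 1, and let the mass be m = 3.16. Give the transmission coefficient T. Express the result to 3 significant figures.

T = 0.000365

E < U₀: inside the barrier ψ ∝ e^{±κx} with κ = √(2m(U₀ − E))/ℏ = 2.719.
κa = 4.568, sinh(κa) = 48.19.
The exact tunnelling result is T⁻¹ = 1 + U₀² sinh²(κa) / [4E(U₀ − E)] = 2737, so T = 0.000365.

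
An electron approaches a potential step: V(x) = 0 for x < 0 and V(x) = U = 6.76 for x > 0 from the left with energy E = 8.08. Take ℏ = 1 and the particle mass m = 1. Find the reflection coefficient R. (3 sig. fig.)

The wavenumbers are k₁ = √(2mE)/ℏ = 4.020 on the left and k₂ = √(2m(E − U))/ℏ = 1.625 on the right.
Matching ψ and ψ′ at x = 0 gives r = (k₁ − k₂)/(k₁ + k₂), so R = r² = 0.1800 and T = 1 − R = 0.8200.

R = 0.180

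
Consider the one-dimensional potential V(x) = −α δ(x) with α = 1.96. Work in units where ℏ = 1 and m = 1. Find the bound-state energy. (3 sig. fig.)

E = -1.92

The bound state is ψ(x) = √κ e^{−κ|x|}. The derivative jump ψ'(0⁺) − ψ'(0⁻) = −(2mα/ℏ²)ψ(0) fixes κ = mα/ℏ² = 1.960.
Then E = −ℏ²κ²/(2m) = −mα²/(2ℏ²) = -1.921.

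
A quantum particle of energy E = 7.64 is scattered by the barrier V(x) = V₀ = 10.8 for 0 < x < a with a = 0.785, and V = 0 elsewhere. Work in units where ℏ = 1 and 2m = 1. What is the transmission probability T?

Since E < V₀ the interior solution is evanescent with decay constant κ = √(2m(V₀ − E))/ℏ = 1.778.
κa = 1.395, sinh(κa) = 1.895.
Matching ψ, ψ′ at both faces gives T = [1 + V₀² sinh²(κa) / (4E(V₀ − E))]⁻¹ = 1/5.335 = 0.187.

T = 0.187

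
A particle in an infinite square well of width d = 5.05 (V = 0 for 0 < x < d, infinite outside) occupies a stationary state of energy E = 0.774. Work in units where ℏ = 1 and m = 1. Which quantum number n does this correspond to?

n = 2

For an infinite well E_n = n²π²ℏ²/(2md²), so n = (d/πℏ)√(2mE).
n = (5.05/π) × √(2 × 1 × 0.774) = 2.000 → n = 2.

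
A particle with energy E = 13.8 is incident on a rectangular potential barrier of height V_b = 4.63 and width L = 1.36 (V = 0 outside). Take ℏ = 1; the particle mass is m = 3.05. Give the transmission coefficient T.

T = 0.981

Above the barrier the interior wavenumber is k₂ = √(2m(E − V_b))/ℏ = 7.479, giving phase k₂L = 10.17.
T = [1 + V_b² sin²(k₂L) / (4E(E − V_b))]⁻¹ = 1/1.020 = 0.981.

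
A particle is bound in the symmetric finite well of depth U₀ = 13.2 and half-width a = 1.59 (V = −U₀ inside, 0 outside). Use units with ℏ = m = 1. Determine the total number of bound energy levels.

N = 6

Define the well-strength parameter z₀ = (a/ℏ)√(2mU₀) = 1.59 × √(2·1·13.2) = 8.170.
The even/odd transcendental equations gain one root per π/2 in z₀, giving N = 1 + ⌊2z₀/π⌋ = 1 + ⌊5.201⌋ = 6.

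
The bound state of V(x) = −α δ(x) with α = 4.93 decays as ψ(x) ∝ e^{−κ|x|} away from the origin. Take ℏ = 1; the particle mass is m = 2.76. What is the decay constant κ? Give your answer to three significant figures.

Integrate −(ℏ²/2m)ψ'' − αδ(x)ψ = Eψ from −ε to +ε: the ψ'' term gives ψ'(0⁺) − ψ'(0⁻) and the δ term gives −(2mα/ℏ²)ψ(0).
With ψ ∝ e^{−κ|x|} this yields −2κ = −2mα/ℏ², so κ = mα/ℏ² = 13.61.

κ = 13.6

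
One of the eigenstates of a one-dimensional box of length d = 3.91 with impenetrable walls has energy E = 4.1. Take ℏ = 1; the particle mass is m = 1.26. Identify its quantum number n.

n = 4

For an infinite well E_n = n²π²ℏ²/(2md²), so n = (d/πℏ)√(2mE).
n = (3.91/π) × √(2 × 1.26 × 4.1) = 4.001 → n = 4.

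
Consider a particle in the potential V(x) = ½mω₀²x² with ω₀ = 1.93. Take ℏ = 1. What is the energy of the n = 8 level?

E = 16.4

Using E_n = (n + ½)ℏω₀: E_8 = 8.5 × 1.93 = 16.41.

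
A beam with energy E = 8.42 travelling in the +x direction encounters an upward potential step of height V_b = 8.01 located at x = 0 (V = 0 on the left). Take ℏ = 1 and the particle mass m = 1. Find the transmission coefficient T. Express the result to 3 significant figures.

On each side the TISE gives plane waves with k = √(2m(E − V))/ℏ: k₁ = √(2·1·8.42) = 4.104, k₂ = √(2·1·0.41) = 0.9055.
Matching ψ and ψ′ at x = 0 gives r = (k₁ − k₂)/(k₁ + k₂), so R = r² = 0.4076 and T = 1 − R = 0.5924.

T = 0.592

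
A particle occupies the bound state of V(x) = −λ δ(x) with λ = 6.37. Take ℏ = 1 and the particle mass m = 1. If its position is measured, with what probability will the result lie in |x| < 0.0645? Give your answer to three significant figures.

The normalised bound state is ψ = √κ e^{−κ|x|} with κ = mλ/ℏ² = 6.370.
P(|x| < d) = ∫_{−d}^{d} κ e^{−2κ|x|} dx = 1 − e^{−2κd} = 1 − e^{−0.8217} = 0.5603.

P = 0.560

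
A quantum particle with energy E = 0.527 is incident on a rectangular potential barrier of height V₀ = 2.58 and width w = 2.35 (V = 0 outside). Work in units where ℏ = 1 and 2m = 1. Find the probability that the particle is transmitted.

Since E < V₀ the interior solution is evanescent with decay constant κ = √(2m(V₀ − E))/ℏ = 1.433.
κw = 3.367, sinh(κw) = 14.48.
Matching ψ, ψ′ at both faces gives T = [1 + V₀² sinh²(κw) / (4E(V₀ − E))]⁻¹ = 1/323.5 = 0.00309.

T = 0.00309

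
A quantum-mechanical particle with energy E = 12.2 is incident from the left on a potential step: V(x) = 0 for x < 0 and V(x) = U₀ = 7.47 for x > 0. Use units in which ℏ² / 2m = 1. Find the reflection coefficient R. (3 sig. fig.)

The wavenumbers are k₁ = √(2mE)/ℏ = 3.493 on the left and k₂ = √(2m(E − U₀))/ℏ = 2.175 on the right.
Continuity of ψ and ψ′ at the step yields the reflection amplitude r = (k₁ − k₂)/(k₁ + k₂) = 0.2325; thus R = |r|² = 0.05408, T = 0.9459.

R = 0.0541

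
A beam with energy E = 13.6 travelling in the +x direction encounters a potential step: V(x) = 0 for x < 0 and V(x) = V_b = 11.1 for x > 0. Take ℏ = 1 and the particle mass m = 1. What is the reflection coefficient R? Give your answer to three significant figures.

On each side the TISE gives plane waves with k = √(2m(E − V))/ℏ: k₁ = √(2·1·13.6) = 5.215, k₂ = √(2·1·2.5) = 2.236.
Matching ψ and ψ′ at x = 0 gives r = (k₁ − k₂)/(k₁ + k₂), so R = r² = 0.1599 and T = 1 − R = 0.8401.

R = 0.160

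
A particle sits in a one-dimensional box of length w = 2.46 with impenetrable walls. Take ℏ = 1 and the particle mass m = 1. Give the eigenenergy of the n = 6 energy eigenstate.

E = 29.4

The infinite-well eigenfunctions ψ_n = √(2/w) sin(nπx/w) vanish at both walls, giving E_n = n²π²ℏ²/(2mw²).
E_6 = 6² × π² / (2 × 1 × 2.46²) = 29.36.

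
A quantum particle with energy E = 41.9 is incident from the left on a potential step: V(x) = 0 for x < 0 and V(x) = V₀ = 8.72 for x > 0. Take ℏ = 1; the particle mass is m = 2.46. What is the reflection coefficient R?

R = 0.00340

On each side the TISE gives plane waves with k = √(2m(E − V))/ℏ: k₁ = √(2·2.46·41.9) = 14.36, k₂ = √(2·2.46·33.18) = 12.78.
Matching ψ and ψ′ at x = 0 gives r = (k₁ − k₂)/(k₁ + k₂), so R = r² = 0.003395 and T = 1 − R = 0.9966.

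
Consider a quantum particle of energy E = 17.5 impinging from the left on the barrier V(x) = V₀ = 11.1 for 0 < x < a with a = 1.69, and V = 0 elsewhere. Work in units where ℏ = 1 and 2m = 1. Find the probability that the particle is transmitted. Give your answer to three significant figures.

E > V₀: inside the barrier k₂ = √(2m(E − V₀))/ℏ = 2.530, k₂a = 4.275.
Matching at both interfaces gives T⁻¹ = 1 + V₀² sin²(k₂a) / [4E(E − V₀)] = 1.226, hence T = 0.816.

T = 0.816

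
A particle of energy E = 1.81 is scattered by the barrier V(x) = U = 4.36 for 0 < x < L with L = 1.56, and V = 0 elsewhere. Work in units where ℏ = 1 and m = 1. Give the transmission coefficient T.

T = 0.00338

Since E < U the interior solution is evanescent with decay constant κ = √(2m(U − E))/ℏ = 2.258.
κL = 3.523, sinh(κL) = 16.93.
Matching ψ, ψ′ at both faces gives T = [1 + U² sinh²(κL) / (4E(U − E))]⁻¹ = 1/296.0 = 0.00338.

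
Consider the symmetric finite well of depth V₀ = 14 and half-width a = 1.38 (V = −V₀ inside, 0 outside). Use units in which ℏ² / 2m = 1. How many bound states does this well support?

Define the well-strength parameter z₀ = (a/ℏ)√(2mV₀) = 1.38 × √(2·0.5·14) = 5.163.
A new bound state (alternating even/odd) appears each time z₀ passes a multiple of π/2, so N = ⌊2z₀/π⌋ + 1 = ⌊3.287⌋ + 1 = 4.

N = 4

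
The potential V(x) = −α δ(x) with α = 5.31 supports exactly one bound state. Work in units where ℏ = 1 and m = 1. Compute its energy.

The bound state is ψ(x) = √κ e^{−κ|x|}. The derivative jump ψ'(0⁺) − ψ'(0⁻) = −(2mα/ℏ²)ψ(0) fixes κ = mα/ℏ² = 5.310.
Then E = −ℏ²κ²/(2m) = −mα²/(2ℏ²) = -14.10.

E = -14.1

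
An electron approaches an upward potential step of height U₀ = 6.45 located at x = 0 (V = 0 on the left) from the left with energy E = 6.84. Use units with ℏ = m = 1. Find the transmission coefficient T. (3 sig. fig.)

T = 0.622

On each side the TISE gives plane waves with k = √(2m(E − V))/ℏ: k₁ = √(2·1·6.84) = 3.699, k₂ = √(2·1·0.39) = 0.8832.
Continuity of ψ and ψ′ at the step yields the reflection amplitude r = (k₁ − k₂)/(k₁ + k₂) = 0.6145; thus R = |r|² = 0.3776, T = 0.6224.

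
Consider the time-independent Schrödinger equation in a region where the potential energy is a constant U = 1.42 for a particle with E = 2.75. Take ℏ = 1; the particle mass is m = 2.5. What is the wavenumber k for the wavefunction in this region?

k = 2.58

With E > U the solution is oscillatory, ψ ∝ e^{±ikx} with k = √(2m(E − U))/ℏ.
k = √(2 × 2.5 × 1.33) = 2.579.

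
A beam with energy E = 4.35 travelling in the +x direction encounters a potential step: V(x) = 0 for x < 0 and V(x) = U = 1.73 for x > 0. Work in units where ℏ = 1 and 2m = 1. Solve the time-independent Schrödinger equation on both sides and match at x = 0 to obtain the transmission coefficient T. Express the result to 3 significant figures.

The wavenumbers are k₁ = √(2mE)/ℏ = 2.086 on the left and k₂ = √(2m(E − U))/ℏ = 1.619 on the right.
Continuity of ψ and ψ′ at the step yields the reflection amplitude r = (k₁ − k₂)/(k₁ + k₂) = 0.1261; thus R = |r|² = 0.01590, T = 0.9841.

T = 0.984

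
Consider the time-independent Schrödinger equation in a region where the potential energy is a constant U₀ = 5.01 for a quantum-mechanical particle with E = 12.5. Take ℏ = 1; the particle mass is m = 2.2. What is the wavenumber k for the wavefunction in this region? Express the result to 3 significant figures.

k = 5.74

With E > U₀ the solution is oscillatory, ψ ∝ e^{±ikx} with k = √(2m(E − U₀))/ℏ.
k = √(2 × 2.2 × 7.49) = 5.741.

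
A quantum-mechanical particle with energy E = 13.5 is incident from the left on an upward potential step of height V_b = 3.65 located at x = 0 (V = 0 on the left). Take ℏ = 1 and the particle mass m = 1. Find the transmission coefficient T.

On each side the TISE gives plane waves with k = √(2m(E − V))/ℏ: k₁ = √(2·1·13.5) = 5.196, k₂ = √(2·1·9.85) = 4.438.
Matching ψ and ψ′ at x = 0 gives r = (k₁ − k₂)/(k₁ + k₂), so R = r² = 0.006185 and T = 1 − R = 0.9938.

T = 0.994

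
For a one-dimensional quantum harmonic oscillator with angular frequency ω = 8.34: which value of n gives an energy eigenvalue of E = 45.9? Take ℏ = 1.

Invert E_n = (n + ½)ℏω: n = E/ℏω − ½ = 5.004, so n = 5.

n = 5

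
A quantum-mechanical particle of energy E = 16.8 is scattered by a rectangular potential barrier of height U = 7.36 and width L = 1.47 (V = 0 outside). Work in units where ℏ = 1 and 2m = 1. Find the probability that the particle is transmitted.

E > U: inside the barrier k₂ = √(2m(E − U))/ℏ = 3.072, k₂L = 4.517.
T = [1 + U² sin²(k₂L) / (4E(E − U))]⁻¹ = 1/1.082 = 0.924.

T = 0.924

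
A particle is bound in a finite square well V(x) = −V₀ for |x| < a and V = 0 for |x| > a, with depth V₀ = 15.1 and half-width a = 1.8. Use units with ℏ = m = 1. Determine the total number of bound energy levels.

Define the well-strength parameter z₀ = (a/ℏ)√(2mV₀) = 1.8 × √(2·1·15.1) = 9.892.
A new bound state (alternating even/odd) appears each time z₀ passes a multiple of π/2, so N = ⌊2z₀/π⌋ + 1 = ⌊6.297⌋ + 1 = 7.

N = 7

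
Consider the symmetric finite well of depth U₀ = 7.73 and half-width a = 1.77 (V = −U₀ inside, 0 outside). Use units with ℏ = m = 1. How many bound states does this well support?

The dimensionless depth is z₀ = a√(2mU₀)/ℏ = 1.77 × √(15.46) = 6.959.
The even/odd transcendental equations gain one root per π/2 in z₀, giving N = 1 + ⌊2z₀/π⌋ = 1 + ⌊4.431⌋ = 5.

N = 5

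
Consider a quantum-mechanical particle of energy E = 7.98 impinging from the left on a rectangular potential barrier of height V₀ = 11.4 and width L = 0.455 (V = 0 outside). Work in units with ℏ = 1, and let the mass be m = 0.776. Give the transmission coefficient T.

T = 0.349

E < V₀: inside the barrier ψ ∝ e^{±κx} with κ = √(2m(V₀ − E))/ℏ = 2.304.
κL = 1.048, sinh(κL) = 1.251.
Matching ψ, ψ′ at both faces gives T = [1 + V₀² sinh²(κL) / (4E(V₀ − E))]⁻¹ = 1/2.863 = 0.349.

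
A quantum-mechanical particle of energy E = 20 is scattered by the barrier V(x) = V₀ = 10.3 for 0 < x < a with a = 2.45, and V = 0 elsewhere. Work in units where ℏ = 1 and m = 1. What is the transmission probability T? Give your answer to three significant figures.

Above the barrier the interior wavenumber is k₂ = √(2m(E − V₀))/ℏ = 4.405, giving phase k₂a = 10.79.
Matching at both interfaces gives T⁻¹ = 1 + V₀² sin²(k₂a) / [4E(E − V₀)] = 1.131, hence T = 0.884.

T = 0.884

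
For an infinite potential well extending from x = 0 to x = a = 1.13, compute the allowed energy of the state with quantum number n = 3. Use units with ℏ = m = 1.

The infinite-well eigenfunctions ψ_n = √(2/a) sin(nπx/a) vanish at both walls, giving E_n = n²π²ℏ²/(2ma²).
E_3 = 3² × π² / (2 × 1 × 1.13²) = 34.78.

E = 34.8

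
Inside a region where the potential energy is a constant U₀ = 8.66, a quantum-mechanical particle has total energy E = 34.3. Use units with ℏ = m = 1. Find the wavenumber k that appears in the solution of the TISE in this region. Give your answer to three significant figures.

With E > U₀ the solution is oscillatory, ψ ∝ e^{±ikx} with k = √(2m(E − U₀))/ℏ.
k = √(2 × 1 × 25.64) = 7.161.

k = 7.16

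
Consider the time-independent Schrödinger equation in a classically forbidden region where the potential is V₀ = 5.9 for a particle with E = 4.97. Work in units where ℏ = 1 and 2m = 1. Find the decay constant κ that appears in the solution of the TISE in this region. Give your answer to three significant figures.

κ = 0.964

Since E < V₀ the TISE in this region is ψ'' = κ²ψ with κ = √(2m(V₀ − E))/ℏ.
κ = √(2 × 0.5 × 0.93) = 0.9644.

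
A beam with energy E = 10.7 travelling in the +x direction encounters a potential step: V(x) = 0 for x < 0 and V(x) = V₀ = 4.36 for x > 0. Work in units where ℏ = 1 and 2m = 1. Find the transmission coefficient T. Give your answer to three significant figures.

T = 0.983

On each side the TISE gives plane waves with k = √(2m(E − V))/ℏ: k₁ = √(2·½·10.7) = 3.271, k₂ = √(2·½·6.34) = 2.518.
Matching ψ and ψ′ at x = 0 gives r = (k₁ − k₂)/(k₁ + k₂), so R = r² = 0.01693 and T = 1 − R = 0.9831.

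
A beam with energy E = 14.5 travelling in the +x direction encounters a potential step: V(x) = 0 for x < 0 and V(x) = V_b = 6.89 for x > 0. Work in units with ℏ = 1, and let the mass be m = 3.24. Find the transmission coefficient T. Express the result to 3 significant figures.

On each side the TISE gives plane waves with k = √(2m(E − V))/ℏ: k₁ = √(2·3.24·14.5) = 9.693, k₂ = √(2·3.24·7.61) = 7.022.
Continuity of ψ and ψ′ at the step yields the reflection amplitude r = (k₁ − k₂)/(k₁ + k₂) = 0.1598; thus R = |r|² = 0.02553, T = 0.9745.

T = 0.974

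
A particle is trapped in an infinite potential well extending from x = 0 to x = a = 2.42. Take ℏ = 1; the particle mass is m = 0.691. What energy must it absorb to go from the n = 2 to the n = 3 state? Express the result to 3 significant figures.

E_n = n²π²ℏ²/(2ma²), so ΔE = (3² − 2²) π²ℏ²/(2ma²).
ΔE = 5 × π² / (2 × 0.691 × 2.42²) = 6.097.

ΔE = 6.10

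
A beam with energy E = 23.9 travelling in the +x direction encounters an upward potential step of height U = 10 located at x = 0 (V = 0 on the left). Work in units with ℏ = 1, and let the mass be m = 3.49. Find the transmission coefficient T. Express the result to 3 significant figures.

The wavenumbers are k₁ = √(2mE)/ℏ = 12.92 on the left and k₂ = √(2m(E − U))/ℏ = 9.850 on the right.
Matching ψ and ψ′ at x = 0 gives r = (k₁ − k₂)/(k₁ + k₂), so R = r² = 0.01814 and T = 1 − R = 0.9819.

T = 0.982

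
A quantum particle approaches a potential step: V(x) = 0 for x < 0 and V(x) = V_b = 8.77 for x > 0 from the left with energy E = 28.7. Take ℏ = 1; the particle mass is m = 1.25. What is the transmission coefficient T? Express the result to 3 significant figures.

The wavenumbers are k₁ = √(2mE)/ℏ = 8.471 on the left and k₂ = √(2m(E − V_b))/ℏ = 7.059 on the right.
Matching ψ and ψ′ at x = 0 gives r = (k₁ − k₂)/(k₁ + k₂), so R = r² = 0.008266 and T = 1 − R = 0.9917.

T = 0.992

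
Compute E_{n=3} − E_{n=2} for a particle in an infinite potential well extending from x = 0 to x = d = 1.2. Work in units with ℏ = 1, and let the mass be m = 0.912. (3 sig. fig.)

E_n = n²π²ℏ²/(2md²), so ΔE = (3² − 2²) π²ℏ²/(2md²).
ΔE = 5 × π² / (2 × 0.912 × 1.2²) = 18.79.

ΔE = 18.8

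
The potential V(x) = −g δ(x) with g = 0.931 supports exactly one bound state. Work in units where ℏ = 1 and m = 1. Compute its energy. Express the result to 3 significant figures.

The bound state is ψ(x) = √κ e^{−κ|x|}. The derivative jump ψ'(0⁺) − ψ'(0⁻) = −(2mg/ℏ²)ψ(0) fixes κ = mg/ℏ² = 0.9310.
Then E = −ℏ²κ²/(2m) = −mg²/(2ℏ²) = -0.4334.

E = -0.433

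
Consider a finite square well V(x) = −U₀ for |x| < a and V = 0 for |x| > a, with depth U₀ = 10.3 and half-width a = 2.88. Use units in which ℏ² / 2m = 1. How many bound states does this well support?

Define the well-strength parameter z₀ = (a/ℏ)√(2mU₀) = 2.88 × √(2·0.5·10.3) = 9.243.
The even/odd transcendental equations gain one root per π/2 in z₀, giving N = 1 + ⌊2z₀/π⌋ = 1 + ⌊5.884⌋ = 6.

N = 6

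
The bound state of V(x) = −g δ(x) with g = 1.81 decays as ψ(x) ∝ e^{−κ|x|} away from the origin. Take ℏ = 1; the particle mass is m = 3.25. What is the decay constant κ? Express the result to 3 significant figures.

Integrate −(ℏ²/2m)ψ'' − gδ(x)ψ = Eψ from −ε to +ε: the ψ'' term gives ψ'(0⁺) − ψ'(0⁻) and the δ term gives −(2mg/ℏ²)ψ(0).
With ψ ∝ e^{−κ|x|} this yields −2κ = −2mg/ℏ², so κ = mg/ℏ² = 5.883.

κ = 5.88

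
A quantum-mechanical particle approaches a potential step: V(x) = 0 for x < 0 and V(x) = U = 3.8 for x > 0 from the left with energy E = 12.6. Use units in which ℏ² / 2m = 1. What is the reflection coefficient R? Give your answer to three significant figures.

The wavenumbers are k₁ = √(2mE)/ℏ = 3.550 on the left and k₂ = √(2m(E − U))/ℏ = 2.966 on the right.
Matching ψ and ψ′ at x = 0 gives r = (k₁ − k₂)/(k₁ + k₂), so R = r² = 0.008010 and T = 1 − R = 0.9920.

R = 0.00801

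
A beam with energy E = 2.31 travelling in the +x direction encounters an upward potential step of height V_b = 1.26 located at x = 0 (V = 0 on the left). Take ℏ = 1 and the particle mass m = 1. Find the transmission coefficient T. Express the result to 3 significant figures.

T = 0.962

On each side the TISE gives plane waves with k = √(2m(E − V))/ℏ: k₁ = √(2·1·2.31) = 2.149, k₂ = √(2·1·1.05) = 1.449.
Matching ψ and ψ′ at x = 0 gives r = (k₁ − k₂)/(k₁ + k₂), so R = r² = 0.03787 and T = 1 − R = 0.9621.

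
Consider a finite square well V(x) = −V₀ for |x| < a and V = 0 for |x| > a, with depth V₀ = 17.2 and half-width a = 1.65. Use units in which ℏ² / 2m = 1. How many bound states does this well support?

N = 5

The dimensionless depth is z₀ = a√(2mV₀)/ℏ = 1.65 × √(17.20) = 6.843.
A new bound state (alternating even/odd) appears each time z₀ passes a multiple of π/2, so N = ⌊2z₀/π⌋ + 1 = ⌊4.356⌋ + 1 = 5.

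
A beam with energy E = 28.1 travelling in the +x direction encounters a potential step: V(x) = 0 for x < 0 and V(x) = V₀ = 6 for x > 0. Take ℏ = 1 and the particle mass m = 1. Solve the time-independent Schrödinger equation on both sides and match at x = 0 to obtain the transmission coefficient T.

T = 0.996

On each side the TISE gives plane waves with k = √(2m(E − V))/ℏ: k₁ = √(2·1·28.1) = 7.497, k₂ = √(2·1·22.1) = 6.648.
Continuity of ψ and ψ′ at the step yields the reflection amplitude r = (k₁ − k₂)/(k₁ + k₂) = 0.05998; thus R = |r|² = 0.003597, T = 0.9964.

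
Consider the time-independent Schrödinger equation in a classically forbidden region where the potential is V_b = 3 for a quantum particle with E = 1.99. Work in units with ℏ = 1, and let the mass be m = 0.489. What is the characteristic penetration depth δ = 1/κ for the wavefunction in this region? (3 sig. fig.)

Since E < V_b the TISE in this region is ψ'' = κ²ψ with κ = √(2m(V_b − E))/ℏ.
κ = √(2 × 0.489 × 1.01) = 0.9939. The penetration depth is δ = 1/κ = 1.01.

δ = 1.01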